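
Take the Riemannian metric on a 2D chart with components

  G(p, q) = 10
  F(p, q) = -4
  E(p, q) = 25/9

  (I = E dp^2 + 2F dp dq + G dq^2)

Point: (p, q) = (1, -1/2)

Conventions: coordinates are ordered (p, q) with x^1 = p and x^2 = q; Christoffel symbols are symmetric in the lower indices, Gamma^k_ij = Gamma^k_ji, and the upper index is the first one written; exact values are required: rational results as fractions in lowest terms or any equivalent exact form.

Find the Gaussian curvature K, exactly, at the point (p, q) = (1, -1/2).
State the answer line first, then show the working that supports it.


Answer: K = 0

E = 25/9, F = -4, G = 10, EG - F^2 = 106/9 at the point
E_p = 0, E_q = 0, F_p = 0, F_q = 0, G_p = 0, G_q = 0
E_qq = 0, F_pq = 0, G_pp = 0
Compute both Brioschi determinants and normalise by (EG - F^2)^2.
M1 = [[-E_qq/2 + F_pq - G_pp/2, E_p/2, F_p - E_q/2], [F_q - G_p/2, E, F], [G_q/2, F, G]] = [[0, 0, 0], [0, 25/9, -4], [0, -4, 10]]; det M1 = 0
M2 = [[0, E_q/2, G_p/2], [E_q/2, E, F], [G_p/2, F, G]] = [[0, 0, 0], [0, 25/9, -4], [0, -4, 10]]; det M2 = 0
det M1 - det M2 = 0; K = 0 / (106/9)^2 = 0


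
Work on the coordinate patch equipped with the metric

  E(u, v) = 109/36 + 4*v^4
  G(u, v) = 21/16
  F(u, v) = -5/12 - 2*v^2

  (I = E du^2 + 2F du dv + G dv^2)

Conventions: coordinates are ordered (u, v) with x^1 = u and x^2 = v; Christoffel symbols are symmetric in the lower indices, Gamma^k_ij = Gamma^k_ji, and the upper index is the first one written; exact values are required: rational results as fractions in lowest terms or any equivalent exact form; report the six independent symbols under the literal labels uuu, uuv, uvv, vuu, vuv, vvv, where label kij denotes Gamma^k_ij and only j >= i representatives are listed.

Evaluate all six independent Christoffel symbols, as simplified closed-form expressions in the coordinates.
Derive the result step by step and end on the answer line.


E = 109/36 + 4*v^4; F = -5/12 - 2*v^2; G = 21/16
Gamma^k_ij = (1/2) g^{kl} (d_i g_jl + d_j g_il - d_l g_ij), with g^inv = (1/(EG-F^2)) [[G, -F], [-F, E]]
first partials: E_u = 0, E_v = 16*v^3, F_u = 0, F_v = -4*v, G_u = 0, G_v = 0
D = EG - F^2 = 2189/576 - (5/3)*v^2 + (5/4)*v^4
expanded: Gamma^u_uu = (G E_u - 2F F_u + F E_v)/(2D), Gamma^u_uv = (G E_v - F G_u)/(2D), Gamma^u_vv = (2G F_v - G G_u - F G_v)/(2D), Gamma^v_uu = (2E F_u - E E_v - F E_u)/(2D), Gamma^v_uv = (E G_u - F E_v)/(2D), Gamma^v_vv = (E G_v - 2F F_v + F G_u)/(2D); substitute and cancel common factors

Answer: Gamma_uuu = (-9216*v^5 - 1920*v^3)/(720*v^4 - 960*v^2 + 2189), Gamma_uuv = 6048*v^3/(720*v^4 - 960*v^2 + 2189), Gamma_uvv = -3024*v/(720*v^4 - 960*v^2 + 2189), Gamma_vuu = (-18432*v^7 - 13952*v^3)/(720*v^4 - 960*v^2 + 2189), Gamma_vuv = (9216*v^5 + 1920*v^3)/(720*v^4 - 960*v^2 + 2189), Gamma_vvv = (-4608*v^3 - 960*v)/(720*v^4 - 960*v^2 + 2189)


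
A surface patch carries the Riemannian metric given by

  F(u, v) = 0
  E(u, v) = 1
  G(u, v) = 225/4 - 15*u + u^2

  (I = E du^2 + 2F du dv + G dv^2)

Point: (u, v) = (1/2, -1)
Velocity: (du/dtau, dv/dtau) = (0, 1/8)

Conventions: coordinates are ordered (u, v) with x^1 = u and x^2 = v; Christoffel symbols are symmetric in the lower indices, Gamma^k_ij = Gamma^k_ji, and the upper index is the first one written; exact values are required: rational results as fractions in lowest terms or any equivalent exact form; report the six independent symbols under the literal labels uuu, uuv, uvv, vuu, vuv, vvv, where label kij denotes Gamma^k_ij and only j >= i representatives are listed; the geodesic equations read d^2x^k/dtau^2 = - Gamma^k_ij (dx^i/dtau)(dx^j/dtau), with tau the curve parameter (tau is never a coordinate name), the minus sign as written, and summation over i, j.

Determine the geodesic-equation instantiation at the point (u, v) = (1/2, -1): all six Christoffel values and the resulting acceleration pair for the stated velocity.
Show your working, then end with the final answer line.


E = 1, F = 0, G = 49 at the point
E_u = 0, E_v = 0, F_u = 0, F_v = 0, G_u = -14, G_v = 0
EG - F^2 = 49;  g^inv = (1/49) * [[49, 0], [0, 1]]
first-kind symbols [ij,l] = (1/2)(d_i g_jl + d_j g_il - d_l g_ij): [uu,u] = E_u/2 = 0, [uu,v] = F_u - E_v/2 = 0, [uv,u] = E_v/2 = 0, [uv,v] = G_u/2 = -7, [vv,u] = F_v - G_u/2 = 7, [vv,v] = G_v/2 = 0
Gamma^u_ij = (G*[ij,u] - F*[ij,v])/(EG - F^2), Gamma^v_ij = (E*[ij,v] - F*[ij,u])/(EG - F^2)
Gamma_uuu = 0, Gamma_uuv = 0, Gamma_uvv = 7, Gamma_vuu = 0, Gamma_vuv = -1/7, Gamma_vvv = 0
d^2u/dtau^2 = -(Gamma_uuu*(0)^2 + 2*Gamma_uuv*(0)*(1/8) + Gamma_uvv*(1/8)^2) = -7/64
d^2v/dtau^2 = -(Gamma_vuu*(0)^2 + 2*Gamma_vuv*(0)*(1/8) + Gamma_vvv*(1/8)^2) = 0

Answer: Gamma_uuu = 0, Gamma_uuv = 0, Gamma_uvv = 7, Gamma_vuu = 0, Gamma_vuv = -1/7, Gamma_vvv = 0; accelerations (d^2u/dtau^2, d^2v/dtau^2) = (-7/64, 0)


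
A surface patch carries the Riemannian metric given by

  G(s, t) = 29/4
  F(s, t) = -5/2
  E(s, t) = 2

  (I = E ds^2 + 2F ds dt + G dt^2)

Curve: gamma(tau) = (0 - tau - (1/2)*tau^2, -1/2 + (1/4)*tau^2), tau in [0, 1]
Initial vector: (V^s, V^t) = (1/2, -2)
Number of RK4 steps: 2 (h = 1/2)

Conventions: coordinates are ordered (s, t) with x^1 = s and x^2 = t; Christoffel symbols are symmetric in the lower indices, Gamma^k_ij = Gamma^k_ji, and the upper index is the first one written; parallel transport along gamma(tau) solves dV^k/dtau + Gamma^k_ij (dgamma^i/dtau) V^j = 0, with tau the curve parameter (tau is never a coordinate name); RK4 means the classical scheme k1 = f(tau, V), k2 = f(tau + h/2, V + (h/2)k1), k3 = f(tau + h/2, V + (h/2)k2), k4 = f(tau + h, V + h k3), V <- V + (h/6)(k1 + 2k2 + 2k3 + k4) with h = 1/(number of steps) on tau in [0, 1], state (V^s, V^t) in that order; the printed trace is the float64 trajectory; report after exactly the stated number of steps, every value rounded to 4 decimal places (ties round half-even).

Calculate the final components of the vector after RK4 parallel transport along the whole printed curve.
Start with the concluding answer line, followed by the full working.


Answer: V^s = 0.5000, V^t = -2.0000

gamma'(tau) = (-1 - tau, (1/2)*tau); f(tau, V)^k = -Gamma^k_ij(gamma(tau)) gamma'^i(tau) V^j; h = 1/2; intermediate values shown to 6 dp
curve data and Christoffel symbols at the stage parameters:
  tau = 0.000000: gamma = (0.000000, -0.500000), gamma' = (-1.000000, 0.000000); Gamma_sss = 0.000000, Gamma_sst = 0.000000, Gamma_stt = 0.000000, Gamma_tss = 0.000000, Gamma_tst = 0.000000, Gamma_ttt = 0.000000
  tau = 0.250000: gamma = (-0.281250, -0.484375), gamma' = (-1.250000, 0.125000); Gamma_sss = 0.000000, Gamma_sst = 0.000000, Gamma_stt = 0.000000, Gamma_tss = 0.000000, Gamma_tst = 0.000000, Gamma_ttt = 0.000000
  tau = 0.500000: gamma = (-0.625000, -0.437500), gamma' = (-1.500000, 0.250000); Gamma_sss = 0.000000, Gamma_sst = 0.000000, Gamma_stt = 0.000000, Gamma_tss = 0.000000, Gamma_tst = 0.000000, Gamma_ttt = 0.000000
  tau = 0.750000: gamma = (-1.031250, -0.359375), gamma' = (-1.750000, 0.375000); Gamma_sss = 0.000000, Gamma_sst = 0.000000, Gamma_stt = 0.000000, Gamma_tss = 0.000000, Gamma_tst = 0.000000, Gamma_ttt = 0.000000
  tau = 1.000000: gamma = (-1.500000, -0.250000), gamma' = (-2.000000, 0.500000); Gamma_sss = 0.000000, Gamma_sst = 0.000000, Gamma_stt = 0.000000, Gamma_tss = 0.000000, Gamma_tst = 0.000000, Gamma_ttt = 0.000000
step 0: V^s = 0.5000, V^t = -2.0000
step 1: k1 = (0.000000, 0.000000), k2 = (0.000000, 0.000000), k3 = (0.000000, 0.000000), k4 = (0.000000, 0.000000); V <- V + (h/6)(k1 + 2k2 + 2k3 + k4): V^s = 0.5000, V^t = -2.0000
step 2: k1 = (0.000000, 0.000000), k2 = (0.000000, 0.000000), k3 = (0.000000, 0.000000), k4 = (0.000000, 0.000000); V <- V + (h/6)(k1 + 2k2 + 2k3 + k4): V^s = 0.5000, V^t = -2.0000


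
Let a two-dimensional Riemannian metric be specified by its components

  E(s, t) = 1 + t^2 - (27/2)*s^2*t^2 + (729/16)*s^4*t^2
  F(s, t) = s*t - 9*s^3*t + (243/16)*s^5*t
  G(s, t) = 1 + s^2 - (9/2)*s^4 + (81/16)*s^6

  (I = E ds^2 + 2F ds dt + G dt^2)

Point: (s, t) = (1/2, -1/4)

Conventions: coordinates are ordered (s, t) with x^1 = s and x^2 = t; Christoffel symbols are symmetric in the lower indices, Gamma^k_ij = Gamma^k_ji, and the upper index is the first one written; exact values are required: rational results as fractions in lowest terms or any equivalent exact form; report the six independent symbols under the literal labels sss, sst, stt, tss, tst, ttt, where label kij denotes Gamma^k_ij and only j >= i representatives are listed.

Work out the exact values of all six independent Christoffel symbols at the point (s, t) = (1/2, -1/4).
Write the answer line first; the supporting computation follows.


Answer: Gamma_sss = 396/1471, Gamma_sst = -484/4413, Gamma_stt = 0, Gamma_tss = 504/1471, Gamma_tst = -616/4413, Gamma_ttt = 0

E = 4217/4096, F = 77/2048, G = 1073/1024 at the point
E_s = 297/512, E_t = -121/512, F_s = 257/1024, F_t = -77/512, G_s = -77/256, G_t = 0
EG - F^2 = 4413/4096;  g^inv = (4096/4413) * [[1073/1024, -77/2048], [-77/2048, 4217/4096]]
first-kind symbols [ij,l] = (1/2)(d_i g_jl + d_j g_il - d_l g_ij): [ss,s] = E_s/2 = 297/1024, [ss,t] = F_s - E_t/2 = 189/512, [st,s] = E_t/2 = -121/1024, [st,t] = G_s/2 = -77/512, [tt,s] = F_t - G_s/2 = 0, [tt,t] = G_t/2 = 0
Gamma^s_ij = (G*[ij,s] - F*[ij,t])/(EG - F^2), Gamma^t_ij = (E*[ij,t] - F*[ij,s])/(EG - F^2)


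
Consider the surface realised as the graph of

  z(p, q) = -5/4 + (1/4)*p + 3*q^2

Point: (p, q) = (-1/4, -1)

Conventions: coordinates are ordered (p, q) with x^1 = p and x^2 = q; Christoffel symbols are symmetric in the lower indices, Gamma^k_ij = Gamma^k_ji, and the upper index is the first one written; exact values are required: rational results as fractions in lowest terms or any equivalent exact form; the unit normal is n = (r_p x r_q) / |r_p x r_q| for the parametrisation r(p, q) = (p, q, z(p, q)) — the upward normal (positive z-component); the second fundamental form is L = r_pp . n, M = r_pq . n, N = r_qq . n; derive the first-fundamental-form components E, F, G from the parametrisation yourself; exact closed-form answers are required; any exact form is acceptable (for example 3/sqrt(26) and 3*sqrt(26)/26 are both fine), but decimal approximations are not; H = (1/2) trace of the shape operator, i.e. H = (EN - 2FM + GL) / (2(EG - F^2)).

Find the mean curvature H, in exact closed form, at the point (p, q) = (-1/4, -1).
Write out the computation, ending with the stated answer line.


z_p = 1/4, z_q = -6, z_pp = 0, z_pq = 0, z_qq = 6
E = 17/16, F = -3/2, G = 37; answer radicand W^2 = 593/16
unnormalised second-form numerators: l = 0, m = 0, n = 6; L = l/sqrt(593/16), and similarly M = m/sqrt(W^2), N = n/sqrt(W^2)
H = (E*n - 2*F*m + G*l) / (2*(EG - F^2)*sqrt(W^2)); E*n - 2*F*m + G*l = 51/8, EG - F^2 = 593/16, so H = (51/593)/sqrt(593/16)

Answer: H = 204*sqrt(593)/351649


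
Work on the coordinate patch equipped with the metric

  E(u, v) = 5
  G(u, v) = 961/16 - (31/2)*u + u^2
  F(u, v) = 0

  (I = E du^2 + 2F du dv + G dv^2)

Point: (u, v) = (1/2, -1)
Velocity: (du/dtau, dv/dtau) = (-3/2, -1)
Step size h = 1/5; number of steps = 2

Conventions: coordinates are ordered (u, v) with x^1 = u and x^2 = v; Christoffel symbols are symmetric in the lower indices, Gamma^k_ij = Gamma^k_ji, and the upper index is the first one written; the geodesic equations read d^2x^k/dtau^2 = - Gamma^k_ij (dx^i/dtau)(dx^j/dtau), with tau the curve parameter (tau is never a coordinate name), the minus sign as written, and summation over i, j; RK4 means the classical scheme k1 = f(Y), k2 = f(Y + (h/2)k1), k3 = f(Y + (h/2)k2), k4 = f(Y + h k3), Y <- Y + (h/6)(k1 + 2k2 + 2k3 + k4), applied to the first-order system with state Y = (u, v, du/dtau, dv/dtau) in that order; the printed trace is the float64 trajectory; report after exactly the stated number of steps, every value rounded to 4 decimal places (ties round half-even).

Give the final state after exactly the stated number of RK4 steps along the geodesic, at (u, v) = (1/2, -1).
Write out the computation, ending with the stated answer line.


f(Y) = (du/dtau, dv/dtau, -Gamma^u_ij Y'^i Y'^j, -Gamma^v_ij Y'^i Y'^j) with the Gammas evaluated at the stage position; h = 0.200000; intermediate values shown to 6 dp
step 0: u = 0.5000, v = -1.0000, du/dtau = -1.5000, dv/dtau = -1.0000
step 1:
  k1: at (u, v) = (0.500000, -1.000000), (du/dtau, dv/dtau) = (-1.500000, -1.000000); Gamma_uuu = 0.000000, Gamma_uuv = 0.000000, Gamma_uvv = 1.450000, Gamma_vuu = 0.000000, Gamma_vuv = -0.137931, Gamma_vvv = 0.000000; k1 = (-1.500000, -1.000000, -1.450000, 0.413793)
  k2: at (u, v) = (0.350000, -1.100000), (du/dtau, dv/dtau) = (-1.645000, -0.958621); Gamma_uuu = 0.000000, Gamma_uuv = 0.000000, Gamma_uvv = 1.480000, Gamma_vuu = 0.000000, Gamma_vuv = -0.135135, Gamma_vvv = 0.000000; k2 = (-1.645000, -0.958621, -1.360051, 0.426198)
  k3: at (u, v) = (0.335500, -1.095862), (du/dtau, dv/dtau) = (-1.636005, -0.957380); Gamma_uuu = 0.000000, Gamma_uuv = 0.000000, Gamma_uvv = 1.482900, Gamma_vuu = 0.000000, Gamma_vuv = -0.134871, Gamma_vvv = 0.000000; k3 = (-1.636005, -0.957380, -1.359192, 0.422491)
  k4: at (u, v) = (0.172799, -1.191476), (du/dtau, dv/dtau) = (-1.771838, -0.915502); Gamma_uuu = 0.000000, Gamma_uuv = 0.000000, Gamma_uvv = 1.515440, Gamma_vuu = 0.000000, Gamma_vuv = -0.131975, Gamma_vvv = 0.000000; k4 = (-1.771838, -0.915502, -1.270157, 0.428158)
  Y <- Y + (h/6)(k1 + 2k2 + 2k3 + k4): u = 0.1722, v = -1.1916, du/dtau = -1.7720, dv/dtau = -0.9154
step 2:
  k1: at (u, v) = (0.172205, -1.191583), (du/dtau, dv/dtau) = (-1.771955, -0.915356); Gamma_uuu = 0.000000, Gamma_uuv = 0.000000, Gamma_uvv = 1.515559, Gamma_vuu = 0.000000, Gamma_vuv = -0.131965, Gamma_vvv = 0.000000; k1 = (-1.771955, -0.915356, -1.269851, 0.428085)
  k2: at (u, v) = (-0.004990, -1.283119), (du/dtau, dv/dtau) = (-1.898940, -0.872547); Gamma_uuu = 0.000000, Gamma_uuv = 0.000000, Gamma_uvv = 1.550998, Gamma_vuu = 0.000000, Gamma_vuv = -0.128949, Gamma_vvv = 0.000000; k2 = (-1.898940, -0.872547, -1.180835, 0.427316)
  k3: at (u, v) = (-0.017689, -1.278838), (du/dtau, dv/dtau) = (-1.890038, -0.872624); Gamma_uuu = 0.000000, Gamma_uuv = 0.000000, Gamma_uvv = 1.553538, Gamma_vuu = 0.000000, Gamma_vuv = -0.128738, Gamma_vvv = 0.000000; k3 = (-1.890038, -0.872624, -1.182977, 0.424655)
  k4: at (u, v) = (-0.205803, -1.366108), (du/dtau, dv/dtau) = (-2.008550, -0.830425); Gamma_uuu = 0.000000, Gamma_uuv = 0.000000, Gamma_uvv = 1.591161, Gamma_vuu = 0.000000, Gamma_vuv = -0.125694, Gamma_vvv = 0.000000; k4 = (-2.008550, -0.830425, -1.097273, 0.419304)
  Y <- Y + (h/6)(k1 + 2k2 + 2k3 + k4): u = -0.2064, v = -1.3661, du/dtau = -2.0084, dv/dtau = -0.8303

Answer: u = -0.2064, v = -1.3661, du/dtau = -2.0084, dv/dtau = -0.8303


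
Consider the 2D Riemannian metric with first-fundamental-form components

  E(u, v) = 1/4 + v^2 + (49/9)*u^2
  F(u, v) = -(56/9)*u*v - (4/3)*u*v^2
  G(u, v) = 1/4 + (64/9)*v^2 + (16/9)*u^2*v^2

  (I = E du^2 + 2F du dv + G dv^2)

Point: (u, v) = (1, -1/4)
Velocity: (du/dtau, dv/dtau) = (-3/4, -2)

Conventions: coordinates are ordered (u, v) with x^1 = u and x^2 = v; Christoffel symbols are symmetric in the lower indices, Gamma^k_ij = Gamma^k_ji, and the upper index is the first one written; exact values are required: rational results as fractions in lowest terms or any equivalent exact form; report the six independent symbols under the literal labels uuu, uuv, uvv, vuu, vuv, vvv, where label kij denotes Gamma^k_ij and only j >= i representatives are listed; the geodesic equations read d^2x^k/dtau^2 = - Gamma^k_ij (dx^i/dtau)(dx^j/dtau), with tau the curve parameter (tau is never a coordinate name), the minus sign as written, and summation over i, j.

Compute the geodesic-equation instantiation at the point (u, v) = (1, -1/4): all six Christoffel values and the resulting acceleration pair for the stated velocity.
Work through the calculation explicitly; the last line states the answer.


E = 829/144, F = 53/36, G = 29/36 at the point
E_u = 98/9, E_v = -1/2, F_u = 53/36, F_v = -50/9, G_u = 2/9, G_v = -40/9
EG - F^2 = 12805/5184;  g^inv = (5184/12805) * [[29/36, -53/36], [-53/36, 829/144]]
first-kind symbols [ij,l] = (1/2)(d_i g_jl + d_j g_il - d_l g_ij): [uu,u] = E_u/2 = 49/9, [uu,v] = F_u - E_v/2 = 31/18, [uv,u] = E_v/2 = -1/4, [uv,v] = G_u/2 = 1/9, [vv,u] = F_v - G_u/2 = -17/3, [vv,v] = G_v/2 = -20/9
Gamma^u_ij = (G*[ij,u] - F*[ij,v])/(EG - F^2), Gamma^v_ij = (E*[ij,v] - F*[ij,u])/(EG - F^2)
Gamma_uuu = 9592/12805, Gamma_uuv = -1892/12805, Gamma_uvv = -6704/12805, Gamma_vuu = 9846/12805, Gamma_vuv = 5224/12805, Gamma_vvv = -23072/12805
d^2u/dtau^2 = -(Gamma_uuu*(-3/4)^2 + 2*Gamma_uuv*(-3/4)*(-2) + Gamma_uvv*(-2)^2) = 54193/25610
d^2v/dtau^2 = -(Gamma_vuu*(-3/4)^2 + 2*Gamma_vuv*(-3/4)*(-2) + Gamma_vvv*(-2)^2) = 568621/102440

Answer: Gamma_uuu = 9592/12805, Gamma_uuv = -1892/12805, Gamma_uvv = -6704/12805, Gamma_vuu = 9846/12805, Gamma_vuv = 5224/12805, Gamma_vvv = -23072/12805; accelerations (d^2u/dtau^2, d^2v/dtau^2) = (54193/25610, 568621/102440)


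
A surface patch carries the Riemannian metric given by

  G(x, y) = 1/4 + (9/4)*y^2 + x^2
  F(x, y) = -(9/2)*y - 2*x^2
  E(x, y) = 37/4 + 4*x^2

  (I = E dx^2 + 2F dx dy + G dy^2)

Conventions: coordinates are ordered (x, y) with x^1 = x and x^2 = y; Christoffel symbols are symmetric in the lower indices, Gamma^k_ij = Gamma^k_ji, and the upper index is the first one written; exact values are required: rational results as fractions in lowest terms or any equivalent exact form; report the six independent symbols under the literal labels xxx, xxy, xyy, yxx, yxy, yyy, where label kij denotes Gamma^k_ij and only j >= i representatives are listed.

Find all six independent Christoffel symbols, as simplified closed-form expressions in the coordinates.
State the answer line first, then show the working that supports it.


Answer: Gamma_xxx = (-64*x^3 + 144*x*y^2 - 288*x*y + 16*x)/(144*x^2*y^2 - 288*x^2*y + 164*x^2 + 9*y^2 + 37), Gamma_xxy = (32*x^3 + 72*x*y)/(144*x^2*y^2 - 288*x^2*y + 164*x^2 + 9*y^2 + 37), Gamma_xyy = (-16*x^3 + 72*x^2*y - 72*x^2 - 36*x*y^2 - 4*x - 18)/(144*x^2*y^2 - 288*x^2*y + 164*x^2 + 9*y^2 + 37), Gamma_yxx = (-128*x^3 + 288*x*y - 592*x)/(144*x^2*y^2 - 288*x^2*y + 164*x^2 + 9*y^2 + 37), Gamma_yxy = (64*x^3 + 148*x)/(144*x^2*y^2 - 288*x^2*y + 164*x^2 + 9*y^2 + 37), Gamma_yyy = (-32*x^3 + 144*x^2*y - 144*x^2 - 72*x*y + 9*y)/(144*x^2*y^2 - 288*x^2*y + 164*x^2 + 9*y^2 + 37)

E = 37/4 + 4*x^2; F = -(9/2)*y - 2*x^2; G = 1/4 + (9/4)*y^2 + x^2
Gamma^k_ij = (1/2) g^{kl} (d_i g_jl + d_j g_il - d_l g_ij), with g^inv = (1/(EG-F^2)) [[G, -F], [-F, E]]
first partials: E_x = 8*x, E_y = 0, F_x = -4*x, F_y = -9/2, G_x = 2*x, G_y = (9/2)*y
D = EG - F^2 = 37/16 + (9/16)*y^2 + (41/4)*x^2 - 18*x^2*y + 9*x^2*y^2
expanded: Gamma^x_xx = (G E_x - 2F F_x + F E_y)/(2D), Gamma^x_xy = (G E_y - F G_x)/(2D), Gamma^x_yy = (2G F_y - G G_x - F G_y)/(2D), Gamma^y_xx = (2E F_x - E E_y - F E_x)/(2D), Gamma^y_xy = (E G_x - F E_y)/(2D), Gamma^y_yy = (E G_y - 2F F_y + F G_x)/(2D); substitute and cancel common factors


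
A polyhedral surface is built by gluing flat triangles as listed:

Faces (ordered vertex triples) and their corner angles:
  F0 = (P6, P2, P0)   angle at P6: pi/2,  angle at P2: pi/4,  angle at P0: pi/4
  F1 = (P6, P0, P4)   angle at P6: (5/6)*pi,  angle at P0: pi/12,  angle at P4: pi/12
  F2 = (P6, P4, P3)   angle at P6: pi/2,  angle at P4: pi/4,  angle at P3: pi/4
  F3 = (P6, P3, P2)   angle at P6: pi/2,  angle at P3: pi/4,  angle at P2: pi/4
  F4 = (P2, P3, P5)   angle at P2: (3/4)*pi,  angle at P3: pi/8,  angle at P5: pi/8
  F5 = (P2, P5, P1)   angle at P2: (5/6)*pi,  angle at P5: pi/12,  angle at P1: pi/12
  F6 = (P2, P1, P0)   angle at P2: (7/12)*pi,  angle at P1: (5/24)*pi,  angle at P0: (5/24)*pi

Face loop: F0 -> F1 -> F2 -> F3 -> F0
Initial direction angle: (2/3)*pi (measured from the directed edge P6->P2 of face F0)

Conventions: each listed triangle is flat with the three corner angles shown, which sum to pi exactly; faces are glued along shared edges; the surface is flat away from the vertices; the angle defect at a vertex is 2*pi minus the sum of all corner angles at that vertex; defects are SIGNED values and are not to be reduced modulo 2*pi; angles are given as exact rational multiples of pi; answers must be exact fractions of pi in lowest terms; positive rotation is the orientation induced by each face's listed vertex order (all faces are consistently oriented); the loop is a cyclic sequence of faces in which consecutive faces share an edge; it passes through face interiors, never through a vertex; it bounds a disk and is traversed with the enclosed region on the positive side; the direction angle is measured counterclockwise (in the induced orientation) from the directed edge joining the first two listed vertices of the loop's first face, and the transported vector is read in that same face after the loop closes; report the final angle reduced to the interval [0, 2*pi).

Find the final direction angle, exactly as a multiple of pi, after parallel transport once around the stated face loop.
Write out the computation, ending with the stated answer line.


enclosed vertex P6: corner angles sum to (7/3)*pi, defect = 2*pi - (7/3)*pi = -pi/3
summing the enclosed defects onto the initial angle, mod 2*pi in the induced orientation:
final angle = (2/3)*pi - pi/3 = pi/3 (mod 2*pi)

Answer: final direction angle = pi/3


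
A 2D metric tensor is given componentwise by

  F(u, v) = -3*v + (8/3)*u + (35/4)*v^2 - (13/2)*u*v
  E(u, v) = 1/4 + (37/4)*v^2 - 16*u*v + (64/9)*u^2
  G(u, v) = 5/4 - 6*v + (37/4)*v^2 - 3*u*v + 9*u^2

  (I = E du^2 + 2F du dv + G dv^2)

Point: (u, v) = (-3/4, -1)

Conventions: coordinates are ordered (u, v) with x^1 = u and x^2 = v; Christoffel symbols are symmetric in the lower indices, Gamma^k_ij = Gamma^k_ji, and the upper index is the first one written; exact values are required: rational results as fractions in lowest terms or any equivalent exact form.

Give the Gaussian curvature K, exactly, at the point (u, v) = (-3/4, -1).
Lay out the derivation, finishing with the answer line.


E = 3/2, F = 39/8, G = 309/16, EG - F^2 = 333/64 at the point
E_u = 16/3, E_v = -13/2, F_u = 55/6, F_v = -125/8, G_u = -21/2, G_v = -89/4
E_vv = 37/2, F_uv = -13/2, G_uu = 18
By Brioschi, K is (det M1 - det M2) divided by (EG - F^2) squared.
M1 = [[-E_vv/2 + F_uv - G_uu/2, E_u/2, F_u - E_v/2], [F_v - G_u/2, E, F], [G_v/2, F, G]] = [[-99/4, 8/3, 149/12], [-83/8, 3/2, 39/8], [-89/8, 39/8, 309/16]]; det M1 = -20467/128
M2 = [[0, E_v/2, G_u/2], [E_v/2, E, F], [G_u/2, F, G]] = [[0, -13/4, -21/4], [-13/4, 3/2, 39/8], [-21/4, 39/8, 309/16]]; det M2 = -20217/256
det M1 - det M2 = -20717/256; K = -20717/256 / (333/64)^2 = -331472/110889

Answer: K = -331472/110889


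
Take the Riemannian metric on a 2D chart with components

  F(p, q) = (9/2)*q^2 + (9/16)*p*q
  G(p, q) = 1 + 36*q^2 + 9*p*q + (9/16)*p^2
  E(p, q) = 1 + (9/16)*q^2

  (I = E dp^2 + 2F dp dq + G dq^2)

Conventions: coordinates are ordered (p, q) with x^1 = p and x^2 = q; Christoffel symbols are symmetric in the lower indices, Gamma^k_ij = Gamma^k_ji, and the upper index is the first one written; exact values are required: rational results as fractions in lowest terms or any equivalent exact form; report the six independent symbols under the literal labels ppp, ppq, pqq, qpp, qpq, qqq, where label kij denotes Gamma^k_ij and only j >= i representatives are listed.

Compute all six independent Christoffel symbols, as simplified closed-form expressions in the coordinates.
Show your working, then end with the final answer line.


E = 1 + (9/16)*q^2; F = (9/2)*q^2 + (9/16)*p*q; G = 1 + 36*q^2 + 9*p*q + (9/16)*p^2
Gamma^k_ij = (1/2) g^{kl} (d_i g_jl + d_j g_il - d_l g_ij), with g^inv = (1/(EG-F^2)) [[G, -F], [-F, E]]
first partials: E_p = 0, E_q = (9/8)*q, F_p = (9/16)*q, F_q = 9*q + (9/16)*p, G_p = 9*q + (9/8)*p, G_q = 72*q + 9*p
D = EG - F^2 = 1 + (585/16)*q^2 + 9*p*q + (9/16)*p^2
expanded: Gamma^p_pp = (G E_p - 2F F_p + F E_q)/(2D), Gamma^p_pq = (G E_q - F G_p)/(2D), Gamma^p_qq = (2G F_q - G G_p - F G_q)/(2D), Gamma^q_pp = (2E F_p - E E_q - F E_p)/(2D), Gamma^q_pq = (E G_p - F E_q)/(2D), Gamma^q_qq = (E G_q - 2F F_q + F G_p)/(2D); substitute and cancel common factors

Answer: Gamma_ppp = 0, Gamma_ppq = 9*q/(9*p^2 + 144*p*q + 585*q^2 + 16), Gamma_pqq = 72*q/(9*p^2 + 144*p*q + 585*q^2 + 16), Gamma_qpp = 0, Gamma_qpq = (9*p + 72*q)/(9*p^2 + 144*p*q + 585*q^2 + 16), Gamma_qqq = (72*p + 576*q)/(9*p^2 + 144*p*q + 585*q^2 + 16)


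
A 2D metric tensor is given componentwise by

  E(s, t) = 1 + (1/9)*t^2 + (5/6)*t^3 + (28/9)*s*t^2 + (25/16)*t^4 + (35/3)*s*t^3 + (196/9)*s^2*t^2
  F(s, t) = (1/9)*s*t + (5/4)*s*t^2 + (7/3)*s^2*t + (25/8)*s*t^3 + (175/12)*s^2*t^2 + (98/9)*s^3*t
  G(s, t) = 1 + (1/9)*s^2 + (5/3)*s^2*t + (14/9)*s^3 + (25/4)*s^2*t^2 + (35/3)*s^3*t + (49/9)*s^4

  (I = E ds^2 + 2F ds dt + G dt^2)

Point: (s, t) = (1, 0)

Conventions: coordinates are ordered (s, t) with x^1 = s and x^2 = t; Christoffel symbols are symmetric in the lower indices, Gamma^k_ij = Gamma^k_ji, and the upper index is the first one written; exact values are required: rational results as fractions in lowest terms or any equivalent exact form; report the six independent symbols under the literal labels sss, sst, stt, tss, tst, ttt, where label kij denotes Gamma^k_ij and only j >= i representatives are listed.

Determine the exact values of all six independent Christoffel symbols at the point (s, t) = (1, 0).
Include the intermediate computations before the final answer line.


E = 1, F = 0, G = 73/9 at the point
E_s = 0, E_t = 0, F_s = 0, F_t = 40/3, G_s = 80/3, G_t = 40/3
EG - F^2 = 73/9;  g^inv = (9/73) * [[73/9, 0], [0, 1]]
first-kind symbols [ij,l] = (1/2)(d_i g_jl + d_j g_il - d_l g_ij): [ss,s] = E_s/2 = 0, [ss,t] = F_s - E_t/2 = 0, [st,s] = E_t/2 = 0, [st,t] = G_s/2 = 40/3, [tt,s] = F_t - G_s/2 = 0, [tt,t] = G_t/2 = 20/3
Gamma^s_ij = (G*[ij,s] - F*[ij,t])/(EG - F^2), Gamma^t_ij = (E*[ij,t] - F*[ij,s])/(EG - F^2)

Answer: Gamma_sss = 0, Gamma_sst = 0, Gamma_stt = 0, Gamma_tss = 0, Gamma_tst = 120/73, Gamma_ttt = 60/73


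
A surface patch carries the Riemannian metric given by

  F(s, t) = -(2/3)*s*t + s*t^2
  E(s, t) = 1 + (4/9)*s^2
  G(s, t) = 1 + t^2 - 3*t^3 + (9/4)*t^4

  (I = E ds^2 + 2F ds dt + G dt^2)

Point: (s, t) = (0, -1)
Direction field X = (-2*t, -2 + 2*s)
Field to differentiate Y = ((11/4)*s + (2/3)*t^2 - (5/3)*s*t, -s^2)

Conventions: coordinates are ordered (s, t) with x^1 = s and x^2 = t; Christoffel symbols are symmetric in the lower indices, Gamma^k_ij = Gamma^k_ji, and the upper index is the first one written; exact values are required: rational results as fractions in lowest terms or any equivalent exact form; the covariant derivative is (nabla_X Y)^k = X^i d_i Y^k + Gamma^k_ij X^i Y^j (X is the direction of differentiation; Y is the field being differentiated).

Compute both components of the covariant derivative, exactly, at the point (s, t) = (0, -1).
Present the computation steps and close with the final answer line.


E = 1, F = 0, G = 29/4 at the point
E_s = 0, E_t = 0, F_s = 5/3, F_t = 0, G_s = 0, G_t = -20
EG - F^2 = 29/4;  g^inv = (4/29) * [[29/4, 0], [0, 1]]
first-kind symbols [ij,l] = (1/2)(d_i g_jl + d_j g_il - d_l g_ij): [ss,s] = E_s/2 = 0, [ss,t] = F_s - E_t/2 = 5/3, [st,s] = E_t/2 = 0, [st,t] = G_s/2 = 0, [tt,s] = F_t - G_s/2 = 0, [tt,t] = G_t/2 = -10
Gamma^s_ij = (G*[ij,s] - F*[ij,t])/(EG - F^2), Gamma^t_ij = (E*[ij,t] - F*[ij,s])/(EG - F^2)
Gamma_sss = 0, Gamma_sst = 0, Gamma_stt = 0, Gamma_tss = 20/87, Gamma_tst = 0, Gamma_ttt = -40/29
X = (2, -2), Y = (2/3, 0) at the point

Answer: (nabla_X Y)^s = 23/2, (nabla_X Y)^t = 80/261


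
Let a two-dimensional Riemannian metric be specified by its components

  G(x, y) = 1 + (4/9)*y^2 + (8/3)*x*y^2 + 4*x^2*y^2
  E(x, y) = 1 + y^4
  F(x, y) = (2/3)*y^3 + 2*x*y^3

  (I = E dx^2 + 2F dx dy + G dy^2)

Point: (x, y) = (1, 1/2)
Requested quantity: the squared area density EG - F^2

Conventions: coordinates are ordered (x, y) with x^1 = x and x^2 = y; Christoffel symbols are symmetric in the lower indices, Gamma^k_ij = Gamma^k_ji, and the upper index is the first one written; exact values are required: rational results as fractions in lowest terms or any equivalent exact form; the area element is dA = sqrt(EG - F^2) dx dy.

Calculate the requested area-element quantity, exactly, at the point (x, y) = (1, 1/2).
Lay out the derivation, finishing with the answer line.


E = 17/16, F = 1/3, G = 25/9; EG - F^2 = 409/144

Answer: EG - F^2 = 409/144


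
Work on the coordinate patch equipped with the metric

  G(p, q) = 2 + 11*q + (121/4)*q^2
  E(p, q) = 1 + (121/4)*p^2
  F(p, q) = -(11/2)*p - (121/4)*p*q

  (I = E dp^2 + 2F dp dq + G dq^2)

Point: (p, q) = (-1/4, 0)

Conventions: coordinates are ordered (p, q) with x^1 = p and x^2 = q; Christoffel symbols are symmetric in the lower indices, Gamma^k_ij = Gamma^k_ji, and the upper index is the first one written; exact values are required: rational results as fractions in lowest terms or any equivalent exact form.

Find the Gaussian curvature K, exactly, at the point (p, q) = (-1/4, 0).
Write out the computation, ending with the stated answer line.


E = 185/64, F = 11/8, G = 2, EG - F^2 = 249/64 at the point
E_p = -121/8, E_q = 0, F_p = -11/2, F_q = 121/16, G_p = 0, G_q = 11
E_qq = 0, F_pq = -121/4, G_pp = 0
By Brioschi, K is (det M1 - det M2) divided by (EG - F^2) squared.
M1 = [[-E_qq/2 + F_pq - G_pp/2, E_p/2, F_p - E_q/2], [F_q - G_p/2, E, F], [G_q/2, F, G]] = [[-121/4, -121/16, -11/2], [121/16, 185/64, 11/8], [11/2, 11/8, 2]]; det M1 = -121/4
M2 = [[0, E_q/2, G_p/2], [E_q/2, E, F], [G_p/2, F, G]] = [[0, 0, 0], [0, 185/64, 11/8], [0, 11/8, 2]]; det M2 = 0
det M1 - det M2 = -121/4; K = -121/4 / (249/64)^2 = -123904/62001

Answer: K = -123904/62001


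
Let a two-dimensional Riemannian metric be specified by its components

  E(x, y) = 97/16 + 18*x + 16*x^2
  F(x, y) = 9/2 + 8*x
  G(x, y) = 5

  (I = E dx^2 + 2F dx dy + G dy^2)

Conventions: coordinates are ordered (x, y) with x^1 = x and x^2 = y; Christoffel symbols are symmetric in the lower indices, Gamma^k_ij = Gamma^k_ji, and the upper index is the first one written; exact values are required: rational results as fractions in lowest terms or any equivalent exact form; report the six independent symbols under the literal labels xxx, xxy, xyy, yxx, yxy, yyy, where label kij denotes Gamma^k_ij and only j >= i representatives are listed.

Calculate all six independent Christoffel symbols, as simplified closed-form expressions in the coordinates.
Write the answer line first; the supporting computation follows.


Answer: Gamma_xxx = (256*x + 144)/(256*x^2 + 288*x + 161), Gamma_xxy = 0, Gamma_xyy = 0, Gamma_yxx = 128/(256*x^2 + 288*x + 161), Gamma_yxy = 0, Gamma_yyy = 0

E = 97/16 + 18*x + 16*x^2; F = 9/2 + 8*x; G = 5
Gamma^k_ij = (1/2) g^{kl} (d_i g_jl + d_j g_il - d_l g_ij), with g^inv = (1/(EG-F^2)) [[G, -F], [-F, E]]
first partials: E_x = 18 + 32*x, E_y = 0, F_x = 8, F_y = 0, G_x = 0, G_y = 0
D = EG - F^2 = 161/16 + 18*x + 16*x^2
expanded: Gamma^x_xx = (G E_x - 2F F_x + F E_y)/(2D), Gamma^x_xy = (G E_y - F G_x)/(2D), Gamma^x_yy = (2G F_y - G G_x - F G_y)/(2D), Gamma^y_xx = (2E F_x - E E_y - F E_x)/(2D), Gamma^y_xy = (E G_x - F E_y)/(2D), Gamma^y_yy = (E G_y - 2F F_y + F G_x)/(2D); substitute and cancel common factors


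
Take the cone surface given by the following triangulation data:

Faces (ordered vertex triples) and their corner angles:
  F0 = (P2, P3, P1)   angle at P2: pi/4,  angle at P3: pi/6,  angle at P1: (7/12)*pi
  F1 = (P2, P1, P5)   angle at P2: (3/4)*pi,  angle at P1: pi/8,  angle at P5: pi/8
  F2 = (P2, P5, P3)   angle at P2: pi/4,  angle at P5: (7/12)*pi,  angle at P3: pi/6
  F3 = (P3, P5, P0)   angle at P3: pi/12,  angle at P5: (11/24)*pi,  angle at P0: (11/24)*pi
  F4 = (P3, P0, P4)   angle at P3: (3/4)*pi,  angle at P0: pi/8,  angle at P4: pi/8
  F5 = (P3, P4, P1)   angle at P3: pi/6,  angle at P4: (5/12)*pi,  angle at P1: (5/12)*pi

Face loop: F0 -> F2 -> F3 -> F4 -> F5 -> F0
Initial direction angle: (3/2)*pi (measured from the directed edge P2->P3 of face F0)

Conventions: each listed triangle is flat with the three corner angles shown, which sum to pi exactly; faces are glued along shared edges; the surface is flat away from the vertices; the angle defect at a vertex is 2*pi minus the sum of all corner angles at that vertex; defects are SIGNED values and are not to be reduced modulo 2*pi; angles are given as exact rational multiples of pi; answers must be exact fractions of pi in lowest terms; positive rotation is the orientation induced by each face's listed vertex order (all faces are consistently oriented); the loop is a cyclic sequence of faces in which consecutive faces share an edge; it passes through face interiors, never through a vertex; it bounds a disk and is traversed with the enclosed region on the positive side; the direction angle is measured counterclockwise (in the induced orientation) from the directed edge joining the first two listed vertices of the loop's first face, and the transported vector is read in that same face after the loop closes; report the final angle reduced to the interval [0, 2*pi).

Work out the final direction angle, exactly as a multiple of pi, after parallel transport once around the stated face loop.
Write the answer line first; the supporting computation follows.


Answer: final direction angle = pi/6

enclosed vertex P3: corner angles sum to (4/3)*pi, defect = 2*pi - (4/3)*pi = (2/3)*pi
summing the enclosed defects onto the initial angle, mod 2*pi in the induced orientation:
final angle = (3/2)*pi + (2/3)*pi = pi/6 (mod 2*pi)


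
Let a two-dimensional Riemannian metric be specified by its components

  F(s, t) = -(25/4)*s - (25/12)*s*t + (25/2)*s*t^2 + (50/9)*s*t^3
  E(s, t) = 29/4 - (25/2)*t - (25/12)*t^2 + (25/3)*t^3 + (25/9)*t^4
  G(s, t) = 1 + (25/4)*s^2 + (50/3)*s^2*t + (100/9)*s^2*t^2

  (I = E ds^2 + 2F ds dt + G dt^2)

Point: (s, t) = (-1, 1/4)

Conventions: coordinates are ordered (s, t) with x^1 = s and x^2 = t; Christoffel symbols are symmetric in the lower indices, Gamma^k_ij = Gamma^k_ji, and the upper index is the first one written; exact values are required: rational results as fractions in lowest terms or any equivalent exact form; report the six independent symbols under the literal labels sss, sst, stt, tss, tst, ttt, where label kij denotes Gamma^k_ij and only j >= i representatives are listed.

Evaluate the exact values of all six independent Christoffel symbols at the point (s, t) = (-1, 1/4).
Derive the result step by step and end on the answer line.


E = 9529/2304, F = 425/72, G = 109/9 at the point
E_s = 0, E_t = -425/36, F_s = -425/72, F_t = -125/24, G_s = -200/9, G_t = 200/9
EG - F^2 = 35129/2304;  g^inv = (2304/35129) * [[109/9, -425/72], [-425/72, 9529/2304]]
first-kind symbols [ij,l] = (1/2)(d_i g_jl + d_j g_il - d_l g_ij): [ss,s] = E_s/2 = 0, [ss,t] = F_s - E_t/2 = 0, [st,s] = E_t/2 = -425/72, [st,t] = G_s/2 = -100/9, [tt,s] = F_t - G_s/2 = 425/72, [tt,t] = G_t/2 = 100/9
Gamma^s_ij = (G*[ij,s] - F*[ij,t])/(EG - F^2), Gamma^t_ij = (E*[ij,t] - F*[ij,s])/(EG - F^2)

Answer: Gamma_sss = 0, Gamma_sst = -13600/35129, Gamma_stt = 13600/35129, Gamma_tss = 0, Gamma_tst = -25600/35129, Gamma_ttt = 25600/35129


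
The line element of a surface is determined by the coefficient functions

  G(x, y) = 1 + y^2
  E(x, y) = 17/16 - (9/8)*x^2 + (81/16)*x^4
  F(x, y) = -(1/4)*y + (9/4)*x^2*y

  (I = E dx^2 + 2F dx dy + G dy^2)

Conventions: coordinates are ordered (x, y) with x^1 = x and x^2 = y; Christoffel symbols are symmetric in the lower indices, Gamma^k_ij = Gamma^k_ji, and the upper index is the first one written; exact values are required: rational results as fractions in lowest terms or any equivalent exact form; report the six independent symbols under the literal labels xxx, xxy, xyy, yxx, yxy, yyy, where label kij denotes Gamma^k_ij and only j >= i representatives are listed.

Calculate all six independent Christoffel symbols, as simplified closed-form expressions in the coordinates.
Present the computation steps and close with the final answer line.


E = 17/16 - (9/8)*x^2 + (81/16)*x^4; F = -(1/4)*y + (9/4)*x^2*y; G = 1 + y^2
Gamma^k_ij = (1/2) g^{kl} (d_i g_jl + d_j g_il - d_l g_ij), with g^inv = (1/(EG-F^2)) [[G, -F], [-F, E]]
first partials: E_x = -(9/4)*x + (81/4)*x^3, E_y = 0, F_x = (9/2)*x*y, F_y = -1/4 + (9/4)*x^2, G_x = 0, G_y = 2*y
D = EG - F^2 = 17/16 + y^2 - (9/8)*x^2 + (81/16)*x^4
expanded: Gamma^x_xx = (G E_x - 2F F_x + F E_y)/(2D), Gamma^x_xy = (G E_y - F G_x)/(2D), Gamma^x_yy = (2G F_y - G G_x - F G_y)/(2D), Gamma^y_xx = (2E F_x - E E_y - F E_x)/(2D), Gamma^y_xy = (E G_x - F E_y)/(2D), Gamma^y_yy = (E G_y - 2F F_y + F G_x)/(2D); substitute and cancel common factors

Answer: Gamma_xxx = (162*x^3 - 18*x)/(81*x^4 - 18*x^2 + 16*y^2 + 17), Gamma_xxy = 0, Gamma_xyy = (36*x^2 - 4)/(81*x^4 - 18*x^2 + 16*y^2 + 17), Gamma_yxx = 72*x*y/(81*x^4 - 18*x^2 + 16*y^2 + 17), Gamma_yxy = 0, Gamma_yyy = 16*y/(81*x^4 - 18*x^2 + 16*y^2 + 17)


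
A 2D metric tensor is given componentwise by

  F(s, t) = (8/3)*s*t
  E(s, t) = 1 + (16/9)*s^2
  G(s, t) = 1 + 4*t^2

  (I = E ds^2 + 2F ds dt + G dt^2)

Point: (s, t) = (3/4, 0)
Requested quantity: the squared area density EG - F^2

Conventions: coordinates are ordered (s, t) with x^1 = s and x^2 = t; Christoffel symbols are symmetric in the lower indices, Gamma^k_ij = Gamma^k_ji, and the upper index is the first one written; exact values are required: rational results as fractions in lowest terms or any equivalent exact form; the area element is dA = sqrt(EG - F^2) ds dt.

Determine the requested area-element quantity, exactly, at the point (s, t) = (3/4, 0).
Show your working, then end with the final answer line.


E = 2, F = 0, G = 1; EG - F^2 = 2

Answer: EG - F^2 = 2


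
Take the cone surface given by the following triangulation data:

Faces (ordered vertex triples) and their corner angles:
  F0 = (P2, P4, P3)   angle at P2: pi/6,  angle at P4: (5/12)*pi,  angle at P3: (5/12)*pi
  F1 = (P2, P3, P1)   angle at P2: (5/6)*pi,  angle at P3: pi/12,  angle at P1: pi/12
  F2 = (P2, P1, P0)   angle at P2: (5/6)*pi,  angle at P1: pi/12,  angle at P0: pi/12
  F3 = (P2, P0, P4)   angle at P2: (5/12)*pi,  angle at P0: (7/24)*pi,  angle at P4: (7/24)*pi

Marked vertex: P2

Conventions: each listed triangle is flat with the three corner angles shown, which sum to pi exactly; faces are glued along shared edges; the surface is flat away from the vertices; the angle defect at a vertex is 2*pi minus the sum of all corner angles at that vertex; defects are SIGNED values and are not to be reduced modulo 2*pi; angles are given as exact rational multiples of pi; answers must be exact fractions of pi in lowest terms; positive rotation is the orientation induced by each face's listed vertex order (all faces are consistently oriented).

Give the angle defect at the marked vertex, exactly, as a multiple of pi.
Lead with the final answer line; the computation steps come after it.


Answer: defect(P2) = -pi/4

Sum of corner angles at P2: (9/4)*pi
defect = 2*pi - (9/4)*pi


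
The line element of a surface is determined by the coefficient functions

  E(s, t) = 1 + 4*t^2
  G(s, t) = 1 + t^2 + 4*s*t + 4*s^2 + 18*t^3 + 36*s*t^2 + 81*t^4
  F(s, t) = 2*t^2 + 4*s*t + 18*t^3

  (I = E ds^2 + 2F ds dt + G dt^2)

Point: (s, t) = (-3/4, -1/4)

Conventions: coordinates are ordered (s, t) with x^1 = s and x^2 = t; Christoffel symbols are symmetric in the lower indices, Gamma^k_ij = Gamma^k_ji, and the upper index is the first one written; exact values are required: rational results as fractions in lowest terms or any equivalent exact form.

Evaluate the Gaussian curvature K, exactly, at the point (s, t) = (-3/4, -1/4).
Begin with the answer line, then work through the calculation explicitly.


Answer: K = -262144/463761

E = 5/4, F = 19/32, G = 617/256, EG - F^2 = 681/256 at the point
E_s = 0, E_t = -2, F_s = -1, F_t = -5/8, G_s = -19/4, G_t = 133/16
E_tt = 8, F_st = 4, G_ss = 8
Compute both Brioschi determinants and normalise by (EG - F^2)^2.
M1 = [[-E_tt/2 + F_st - G_ss/2, E_s/2, F_s - E_t/2], [F_t - G_s/2, E, F], [G_t/2, F, G]] = [[-4, 0, 0], [7/4, 5/4, 19/32], [133/32, 19/32, 617/256]]; det M1 = -681/64
M2 = [[0, E_t/2, G_s/2], [E_t/2, E, F], [G_s/2, F, G]] = [[0, -1, -19/8], [-1, 5/4, 19/32], [-19/8, 19/32, 617/256]]; det M2 = -425/64
det M1 - det M2 = -4; K = -4 / (681/256)^2 = -262144/463761


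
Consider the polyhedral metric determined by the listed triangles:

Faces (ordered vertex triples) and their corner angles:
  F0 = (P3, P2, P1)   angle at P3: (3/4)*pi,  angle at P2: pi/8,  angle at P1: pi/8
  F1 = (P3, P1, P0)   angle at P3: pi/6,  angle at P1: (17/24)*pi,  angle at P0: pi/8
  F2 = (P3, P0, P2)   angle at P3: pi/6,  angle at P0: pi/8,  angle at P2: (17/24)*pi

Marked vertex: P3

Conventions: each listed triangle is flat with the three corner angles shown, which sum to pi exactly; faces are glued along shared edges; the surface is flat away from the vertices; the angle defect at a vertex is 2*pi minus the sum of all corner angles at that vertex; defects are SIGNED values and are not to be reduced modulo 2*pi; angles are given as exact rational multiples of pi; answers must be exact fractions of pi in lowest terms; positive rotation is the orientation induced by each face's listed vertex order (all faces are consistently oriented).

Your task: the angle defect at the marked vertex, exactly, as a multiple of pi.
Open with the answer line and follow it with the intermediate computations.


Answer: defect(P3) = (11/12)*pi

Sum of corner angles at P3: (13/12)*pi
defect = 2*pi - (13/12)*pi
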